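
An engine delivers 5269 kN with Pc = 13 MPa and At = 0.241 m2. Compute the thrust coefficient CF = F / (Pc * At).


CF = 5269000 / (13e6 * 0.241) = 1.68

1.68


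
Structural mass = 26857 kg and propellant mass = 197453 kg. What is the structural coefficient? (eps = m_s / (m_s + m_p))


eps = 26857 / (26857 + 197453) = 0.1197

0.1197


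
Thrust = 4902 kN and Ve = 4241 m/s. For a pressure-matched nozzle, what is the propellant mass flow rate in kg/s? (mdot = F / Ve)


mdot = F / Ve = 4902000 / 4241 = 1155.9 kg/s

1155.9 kg/s


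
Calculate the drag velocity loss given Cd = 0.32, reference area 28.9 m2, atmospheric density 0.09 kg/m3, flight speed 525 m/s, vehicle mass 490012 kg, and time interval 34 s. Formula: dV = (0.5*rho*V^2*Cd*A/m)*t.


D = 0.5 * 0.09 * 525^2 * 0.32 * 28.9 = 114704.1 N
a = 114704.1 / 490012 = 0.2341 m/s2
dV = 0.2341 * 34 = 8.0 m/s

8.0 m/s


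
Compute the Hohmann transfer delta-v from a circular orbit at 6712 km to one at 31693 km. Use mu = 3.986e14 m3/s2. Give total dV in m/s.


V1 = sqrt(mu/r1) = 7706.24 m/s
dV1 = V1*(sqrt(2*r2/(r1+r2)) - 1) = 2193.99 m/s
V2 = sqrt(mu/r2) = 3546.39 m/s
dV2 = V2*(1 - sqrt(2*r1/(r1+r2))) = 1449.7 m/s
Total dV = 3644 m/s

3644 m/s


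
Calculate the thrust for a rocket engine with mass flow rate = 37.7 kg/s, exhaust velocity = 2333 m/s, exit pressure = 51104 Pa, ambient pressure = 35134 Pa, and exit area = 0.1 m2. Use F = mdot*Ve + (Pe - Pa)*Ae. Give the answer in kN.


F = 37.7 * 2333 + (51104 - 35134) * 0.1 = 89551.0 N = 89.6 kN

89.6 kN


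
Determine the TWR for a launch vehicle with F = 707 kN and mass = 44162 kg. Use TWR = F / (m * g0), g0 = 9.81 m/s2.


TWR = 707000 / (44162 * 9.81) = 1.63

1.63


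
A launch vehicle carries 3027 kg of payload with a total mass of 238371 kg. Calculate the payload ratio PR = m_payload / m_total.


PR = 3027 / 238371 = 0.0127

0.0127


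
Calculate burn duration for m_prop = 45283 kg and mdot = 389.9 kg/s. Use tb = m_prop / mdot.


tb = 45283 / 389.9 = 116.1 s

116.1 s


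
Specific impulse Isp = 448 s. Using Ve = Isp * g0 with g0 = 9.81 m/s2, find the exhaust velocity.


Ve = Isp * g0 = 448 * 9.81 = 4394.9 m/s

4394.9 m/s


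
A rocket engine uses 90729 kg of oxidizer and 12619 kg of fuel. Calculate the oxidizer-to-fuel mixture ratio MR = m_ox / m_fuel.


MR = 90729 / 12619 = 7.19

7.19


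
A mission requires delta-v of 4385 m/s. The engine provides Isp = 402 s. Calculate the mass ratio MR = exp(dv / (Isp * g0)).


Ve = 402 * 9.81 = 3943.62 m/s
MR = exp(4385 / 3943.62) = 3.04

3.04


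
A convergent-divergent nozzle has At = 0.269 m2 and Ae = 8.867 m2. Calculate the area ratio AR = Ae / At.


AR = 8.867 / 0.269 = 33.0

33.0


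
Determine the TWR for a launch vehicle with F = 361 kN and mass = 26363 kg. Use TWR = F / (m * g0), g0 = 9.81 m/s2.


TWR = 361000 / (26363 * 9.81) = 1.4

1.4


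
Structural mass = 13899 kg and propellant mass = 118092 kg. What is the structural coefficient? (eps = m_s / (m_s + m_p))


eps = 13899 / (13899 + 118092) = 0.1053

0.1053


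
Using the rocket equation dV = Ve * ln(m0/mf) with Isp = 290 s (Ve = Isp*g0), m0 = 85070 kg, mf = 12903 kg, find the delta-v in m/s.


Ve = 290 * 9.81 = 2844.9 m/s
dV = 2844.9 * ln(85070/12903) = 5366 m/s

5366 m/s


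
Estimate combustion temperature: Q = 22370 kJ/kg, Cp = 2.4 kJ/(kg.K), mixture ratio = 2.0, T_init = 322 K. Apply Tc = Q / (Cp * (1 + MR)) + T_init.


Tc = 22370 / (2.4 * (1 + 2.0)) + 322 = 3429 K

3429 K


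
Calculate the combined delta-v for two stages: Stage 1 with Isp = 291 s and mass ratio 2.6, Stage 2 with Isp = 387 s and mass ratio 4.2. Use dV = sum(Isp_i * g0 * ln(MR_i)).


dV1 = 291 * 9.81 * ln(2.6) = 2727.7 m/s
dV2 = 387 * 9.81 * ln(4.2) = 5448.3 m/s
Total dV = 2727.7 + 5448.3 = 8176.0 m/s ~ 8176 m/s

8176 m/s


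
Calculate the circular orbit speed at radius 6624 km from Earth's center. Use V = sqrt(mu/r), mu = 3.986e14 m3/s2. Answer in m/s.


V = sqrt(3.986e14 / 6624000) = 7757 m/s

7757 m/s


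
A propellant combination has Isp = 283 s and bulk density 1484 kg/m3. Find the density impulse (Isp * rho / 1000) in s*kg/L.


rho*Isp = 283 * 1484 / 1000 = 420 s*kg/L

420 s*kg/L


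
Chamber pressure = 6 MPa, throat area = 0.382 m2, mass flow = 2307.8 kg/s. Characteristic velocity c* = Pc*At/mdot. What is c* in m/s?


c* = 6e6 * 0.382 / 2307.8 = 993 m/s

993 m/s


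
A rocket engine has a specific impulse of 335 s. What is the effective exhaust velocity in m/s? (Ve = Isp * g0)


Ve = Isp * g0 = 335 * 9.81 = 3286.4 m/s

3286.4 m/s


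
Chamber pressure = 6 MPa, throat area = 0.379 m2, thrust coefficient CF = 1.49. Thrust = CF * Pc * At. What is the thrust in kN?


F = 1.49 * 6e6 * 0.379 = 3.3883e+06 N = 3388.3 kN

3388.3 kN


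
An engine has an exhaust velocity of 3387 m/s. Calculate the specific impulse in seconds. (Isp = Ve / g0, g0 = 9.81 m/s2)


Isp = Ve / g0 = 3387 / 9.81 = 345.3 s

345.3 s


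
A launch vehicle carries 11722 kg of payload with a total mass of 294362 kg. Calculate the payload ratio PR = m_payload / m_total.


PR = 11722 / 294362 = 0.0398

0.0398


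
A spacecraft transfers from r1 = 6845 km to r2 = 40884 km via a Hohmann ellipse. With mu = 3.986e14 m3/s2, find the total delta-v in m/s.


V1 = sqrt(mu/r1) = 7631.01 m/s
dV1 = V1*(sqrt(2*r2/(r1+r2)) - 1) = 2357.08 m/s
V2 = sqrt(mu/r2) = 3122.42 m/s
dV2 = V2*(1 - sqrt(2*r1/(r1+r2))) = 1450.17 m/s
Total dV = 3807 m/s

3807 m/s


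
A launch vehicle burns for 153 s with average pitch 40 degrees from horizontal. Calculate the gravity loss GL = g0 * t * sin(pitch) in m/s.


GL = 9.81 * 153 * sin(40 deg) = 965 m/s

965 m/s


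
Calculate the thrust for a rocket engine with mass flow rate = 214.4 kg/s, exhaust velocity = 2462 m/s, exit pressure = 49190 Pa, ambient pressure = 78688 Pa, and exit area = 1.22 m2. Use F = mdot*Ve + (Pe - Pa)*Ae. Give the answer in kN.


F = 214.4 * 2462 + (49190 - 78688) * 1.22 = 491865.0 N = 491.9 kN

491.9 kN


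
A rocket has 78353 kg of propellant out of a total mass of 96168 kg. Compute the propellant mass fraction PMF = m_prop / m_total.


PMF = 78353 / 96168 = 0.815

0.815


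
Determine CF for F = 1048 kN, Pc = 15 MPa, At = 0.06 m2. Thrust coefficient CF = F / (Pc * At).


CF = 1048000 / (15e6 * 0.06) = 1.16

1.16


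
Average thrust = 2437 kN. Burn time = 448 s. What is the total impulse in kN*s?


It = 2437 * 448 = 1091776 kN*s

1091776 kN*s


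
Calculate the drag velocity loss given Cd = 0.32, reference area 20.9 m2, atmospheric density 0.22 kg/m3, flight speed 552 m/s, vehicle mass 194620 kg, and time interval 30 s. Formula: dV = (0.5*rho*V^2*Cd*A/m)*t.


D = 0.5 * 0.22 * 552^2 * 0.32 * 20.9 = 224164.64 N
a = 224164.64 / 194620 = 1.1518 m/s2
dV = 1.1518 * 30 = 34.6 m/s

34.6 m/s


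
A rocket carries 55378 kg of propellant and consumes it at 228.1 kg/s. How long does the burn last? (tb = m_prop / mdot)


tb = 55378 / 228.1 = 242.8 s

242.8 s


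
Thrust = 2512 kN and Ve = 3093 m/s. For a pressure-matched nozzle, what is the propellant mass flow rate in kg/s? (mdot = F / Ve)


mdot = F / Ve = 2512000 / 3093 = 812.2 kg/s

812.2 kg/s


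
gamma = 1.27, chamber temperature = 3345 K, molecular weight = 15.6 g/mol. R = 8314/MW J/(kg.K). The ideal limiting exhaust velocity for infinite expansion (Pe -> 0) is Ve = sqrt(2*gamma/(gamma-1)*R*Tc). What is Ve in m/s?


R = 8314 / 15.6 = 532.95 J/(kg.K)
Ve = sqrt(2 * 1.27 / (1.27 - 1) * 532.95 * 3345) = 4095 m/s

4095 m/s


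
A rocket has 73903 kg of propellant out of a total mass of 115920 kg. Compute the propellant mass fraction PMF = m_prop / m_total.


PMF = 73903 / 115920 = 0.638

0.638


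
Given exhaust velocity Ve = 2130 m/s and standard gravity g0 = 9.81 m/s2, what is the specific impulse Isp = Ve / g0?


Isp = Ve / g0 = 2130 / 9.81 = 217.1 s

217.1 s


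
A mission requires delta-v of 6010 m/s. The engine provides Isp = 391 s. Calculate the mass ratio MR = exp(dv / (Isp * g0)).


Ve = 391 * 9.81 = 3835.71 m/s
MR = exp(6010 / 3835.71) = 4.792

4.792


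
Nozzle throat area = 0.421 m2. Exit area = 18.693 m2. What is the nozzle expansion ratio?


AR = 18.693 / 0.421 = 44.4

44.4


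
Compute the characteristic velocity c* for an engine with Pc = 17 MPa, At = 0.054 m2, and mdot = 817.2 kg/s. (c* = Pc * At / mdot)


c* = 17e6 * 0.054 / 817.2 = 1123 m/s

1123 m/s


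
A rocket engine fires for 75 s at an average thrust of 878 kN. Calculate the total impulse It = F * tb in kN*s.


It = 878 * 75 = 65850 kN*s

65850 kN*s


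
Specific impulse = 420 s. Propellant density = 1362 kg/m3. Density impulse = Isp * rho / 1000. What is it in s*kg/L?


rho*Isp = 420 * 1362 / 1000 = 572 s*kg/L

572 s*kg/L


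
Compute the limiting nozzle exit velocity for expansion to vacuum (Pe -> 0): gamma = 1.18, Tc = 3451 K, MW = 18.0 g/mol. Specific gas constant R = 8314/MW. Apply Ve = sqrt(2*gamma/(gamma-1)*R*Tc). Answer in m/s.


R = 8314 / 18.0 = 461.89 J/(kg.K)
Ve = sqrt(2 * 1.18 / (1.18 - 1) * 461.89 * 3451) = 4572 m/s

4572 m/s


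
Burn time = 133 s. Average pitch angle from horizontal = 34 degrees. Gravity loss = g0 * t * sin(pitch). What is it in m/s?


GL = 9.81 * 133 * sin(34 deg) = 730 m/s

730 m/s


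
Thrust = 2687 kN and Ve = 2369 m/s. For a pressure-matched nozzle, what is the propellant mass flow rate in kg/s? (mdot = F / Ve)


mdot = F / Ve = 2687000 / 2369 = 1134.2 kg/s

1134.2 kg/s


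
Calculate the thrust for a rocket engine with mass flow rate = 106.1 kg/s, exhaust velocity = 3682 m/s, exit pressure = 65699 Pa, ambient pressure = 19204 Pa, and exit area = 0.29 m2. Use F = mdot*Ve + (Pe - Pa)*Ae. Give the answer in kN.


F = 106.1 * 3682 + (65699 - 19204) * 0.29 = 404144.0 N = 404.1 kN

404.1 kN


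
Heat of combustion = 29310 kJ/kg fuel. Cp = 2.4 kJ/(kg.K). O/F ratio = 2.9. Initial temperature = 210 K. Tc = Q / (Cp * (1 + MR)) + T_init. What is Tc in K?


Tc = 29310 / (2.4 * (1 + 2.9)) + 210 = 3341 K

3341 K


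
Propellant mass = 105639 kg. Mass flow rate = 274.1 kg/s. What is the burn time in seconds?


tb = 105639 / 274.1 = 385.4 s

385.4 s


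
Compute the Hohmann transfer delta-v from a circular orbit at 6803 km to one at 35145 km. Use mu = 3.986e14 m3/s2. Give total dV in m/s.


V1 = sqrt(mu/r1) = 7654.53 m/s
dV1 = V1*(sqrt(2*r2/(r1+r2)) - 1) = 2254.01 m/s
V2 = sqrt(mu/r2) = 3367.73 m/s
dV2 = V2*(1 - sqrt(2*r1/(r1+r2))) = 1449.74 m/s
Total dV = 3704 m/s

3704 m/s


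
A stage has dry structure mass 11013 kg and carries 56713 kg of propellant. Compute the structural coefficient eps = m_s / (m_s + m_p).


eps = 11013 / (11013 + 56713) = 0.1626

0.1626


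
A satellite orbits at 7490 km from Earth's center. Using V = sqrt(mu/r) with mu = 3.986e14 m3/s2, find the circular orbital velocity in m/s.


V = sqrt(3.986e14 / 7490000) = 7295 m/s

7295 m/s


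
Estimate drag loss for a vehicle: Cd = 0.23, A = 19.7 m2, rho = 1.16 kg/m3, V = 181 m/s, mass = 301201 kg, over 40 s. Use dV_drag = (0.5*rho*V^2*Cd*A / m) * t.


D = 0.5 * 1.16 * 181^2 * 0.23 * 19.7 = 86095.25 N
a = 86095.25 / 301201 = 0.2858 m/s2
dV = 0.2858 * 40 = 11.4 m/s

11.4 m/s


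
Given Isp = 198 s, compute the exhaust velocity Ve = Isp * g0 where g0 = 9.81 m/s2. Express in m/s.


Ve = Isp * g0 = 198 * 9.81 = 1942.4 m/s

1942.4 m/s


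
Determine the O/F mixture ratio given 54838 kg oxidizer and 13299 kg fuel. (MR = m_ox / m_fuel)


MR = 54838 / 13299 = 4.12

4.12


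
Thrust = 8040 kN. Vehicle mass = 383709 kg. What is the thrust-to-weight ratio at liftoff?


TWR = 8040000 / (383709 * 9.81) = 2.14

2.14


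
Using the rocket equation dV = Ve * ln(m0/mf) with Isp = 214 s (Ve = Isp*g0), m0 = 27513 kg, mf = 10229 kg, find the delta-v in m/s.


Ve = 214 * 9.81 = 2099.34 m/s
dV = 2099.34 * ln(27513/10229) = 2077 m/s

2077 m/s


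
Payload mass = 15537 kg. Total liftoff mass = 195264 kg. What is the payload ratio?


PR = 15537 / 195264 = 0.0796

0.0796


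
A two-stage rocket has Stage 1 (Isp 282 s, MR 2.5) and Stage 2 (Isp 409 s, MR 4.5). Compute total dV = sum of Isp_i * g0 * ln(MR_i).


dV1 = 282 * 9.81 * ln(2.5) = 2534.8 m/s
dV2 = 409 * 9.81 * ln(4.5) = 6034.8 m/s
Total dV = 2534.8 + 6034.8 = 8569.6 m/s ~ 8570 m/s

8570 m/s


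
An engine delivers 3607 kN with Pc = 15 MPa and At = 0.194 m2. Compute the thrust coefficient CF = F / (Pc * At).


CF = 3607000 / (15e6 * 0.194) = 1.24

1.24


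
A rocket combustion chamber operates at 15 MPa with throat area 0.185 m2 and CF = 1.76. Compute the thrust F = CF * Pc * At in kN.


F = 1.76 * 15e6 * 0.185 = 4.8840e+06 N = 4884.0 kN

4884.0 kN


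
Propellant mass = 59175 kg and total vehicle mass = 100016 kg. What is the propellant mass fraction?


PMF = 59175 / 100016 = 0.592

0.592


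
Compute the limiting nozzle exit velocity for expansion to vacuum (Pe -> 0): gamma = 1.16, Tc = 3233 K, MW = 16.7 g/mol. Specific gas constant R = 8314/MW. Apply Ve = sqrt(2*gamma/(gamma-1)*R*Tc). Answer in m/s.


R = 8314 / 16.7 = 497.84 J/(kg.K)
Ve = sqrt(2 * 1.16 / (1.16 - 1) * 497.84 * 3233) = 4831 m/s

4831 m/s


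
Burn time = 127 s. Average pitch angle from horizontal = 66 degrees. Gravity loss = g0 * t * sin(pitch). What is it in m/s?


GL = 9.81 * 127 * sin(66 deg) = 1138 m/s

1138 m/s


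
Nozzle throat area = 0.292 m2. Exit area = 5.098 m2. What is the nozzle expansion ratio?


AR = 5.098 / 0.292 = 17.5

17.5


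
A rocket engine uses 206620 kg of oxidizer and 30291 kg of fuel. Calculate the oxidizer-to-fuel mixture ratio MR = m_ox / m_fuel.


MR = 206620 / 30291 = 6.82

6.82


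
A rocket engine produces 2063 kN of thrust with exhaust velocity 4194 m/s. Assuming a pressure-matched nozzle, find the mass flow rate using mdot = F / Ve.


mdot = F / Ve = 2063000 / 4194 = 491.9 kg/s

491.9 kg/s


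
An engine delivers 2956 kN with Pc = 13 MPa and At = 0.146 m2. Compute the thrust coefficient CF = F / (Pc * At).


CF = 2956000 / (13e6 * 0.146) = 1.56

1.56


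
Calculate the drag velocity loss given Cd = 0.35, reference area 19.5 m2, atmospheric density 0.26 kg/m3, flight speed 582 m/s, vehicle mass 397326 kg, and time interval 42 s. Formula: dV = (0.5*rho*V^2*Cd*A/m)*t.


D = 0.5 * 0.26 * 582^2 * 0.35 * 19.5 = 300532.87 N
a = 300532.87 / 397326 = 0.7564 m/s2
dV = 0.7564 * 42 = 31.8 m/s

31.8 m/s


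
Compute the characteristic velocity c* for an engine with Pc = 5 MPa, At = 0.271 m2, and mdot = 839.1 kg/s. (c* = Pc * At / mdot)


c* = 5e6 * 0.271 / 839.1 = 1615 m/s

1615 m/s


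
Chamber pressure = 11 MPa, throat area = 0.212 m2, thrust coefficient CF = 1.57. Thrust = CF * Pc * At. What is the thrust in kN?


F = 1.57 * 11e6 * 0.212 = 3.6612e+06 N = 3661.2 kN

3661.2 kN


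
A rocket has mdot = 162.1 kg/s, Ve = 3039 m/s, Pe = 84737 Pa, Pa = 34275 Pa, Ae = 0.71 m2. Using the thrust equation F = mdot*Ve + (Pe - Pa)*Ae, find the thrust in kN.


F = 162.1 * 3039 + (84737 - 34275) * 0.71 = 528450.0 N = 528.5 kN

528.5 kN


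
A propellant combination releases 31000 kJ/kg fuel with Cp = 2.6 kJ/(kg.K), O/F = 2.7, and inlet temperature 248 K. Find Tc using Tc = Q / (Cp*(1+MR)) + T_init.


Tc = 31000 / (2.6 * (1 + 2.7)) + 248 = 3470 K

3470 K


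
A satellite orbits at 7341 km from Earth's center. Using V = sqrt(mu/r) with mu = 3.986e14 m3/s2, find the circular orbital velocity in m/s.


V = sqrt(3.986e14 / 7341000) = 7369 m/s

7369 m/s


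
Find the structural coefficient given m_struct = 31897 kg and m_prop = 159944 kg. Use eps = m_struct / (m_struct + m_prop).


eps = 31897 / (31897 + 159944) = 0.1663

0.1663


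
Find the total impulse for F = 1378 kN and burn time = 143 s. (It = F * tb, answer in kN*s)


It = 1378 * 143 = 197054 kN*s

197054 kN*s


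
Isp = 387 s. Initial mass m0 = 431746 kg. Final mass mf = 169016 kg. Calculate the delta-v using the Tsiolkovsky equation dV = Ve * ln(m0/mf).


Ve = 387 * 9.81 = 3796.47 m/s
dV = 3796.47 * ln(431746/169016) = 3560 m/s

3560 m/s


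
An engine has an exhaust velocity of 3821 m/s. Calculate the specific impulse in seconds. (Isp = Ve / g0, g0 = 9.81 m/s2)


Isp = Ve / g0 = 3821 / 9.81 = 389.5 s

389.5 s


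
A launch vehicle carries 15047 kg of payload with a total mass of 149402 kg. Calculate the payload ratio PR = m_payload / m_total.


PR = 15047 / 149402 = 0.1007

0.1007


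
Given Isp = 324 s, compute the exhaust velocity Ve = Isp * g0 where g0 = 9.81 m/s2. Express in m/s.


Ve = Isp * g0 = 324 * 9.81 = 3178.4 m/s

3178.4 m/s


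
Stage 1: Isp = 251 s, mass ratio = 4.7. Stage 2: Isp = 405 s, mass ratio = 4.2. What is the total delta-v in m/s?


dV1 = 251 * 9.81 * ln(4.7) = 3810.6 m/s
dV2 = 405 * 9.81 * ln(4.2) = 5701.7 m/s
Total dV = 3810.6 + 5701.7 = 9512.3 m/s ~ 9512 m/s

9512 m/s


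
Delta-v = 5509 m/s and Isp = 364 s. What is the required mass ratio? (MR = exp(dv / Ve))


Ve = 364 * 9.81 = 3570.84 m/s
MR = exp(5509 / 3570.84) = 4.678

4.678


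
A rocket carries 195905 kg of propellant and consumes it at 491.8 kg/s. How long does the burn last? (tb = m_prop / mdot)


tb = 195905 / 491.8 = 398.3 s

398.3 s


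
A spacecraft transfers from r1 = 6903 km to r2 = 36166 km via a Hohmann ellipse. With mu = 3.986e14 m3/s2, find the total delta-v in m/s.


V1 = sqrt(mu/r1) = 7598.88 m/s
dV1 = V1*(sqrt(2*r2/(r1+r2)) - 1) = 2248.77 m/s
V2 = sqrt(mu/r2) = 3319.85 m/s
dV2 = V2*(1 - sqrt(2*r1/(r1+r2))) = 1440.23 m/s
Total dV = 3689 m/s

3689 m/s


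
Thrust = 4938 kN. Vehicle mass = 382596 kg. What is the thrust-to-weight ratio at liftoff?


TWR = 4938000 / (382596 * 9.81) = 1.32

1.32


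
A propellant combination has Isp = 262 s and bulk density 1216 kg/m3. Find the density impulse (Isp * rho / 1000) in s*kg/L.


rho*Isp = 262 * 1216 / 1000 = 319 s*kg/L

319 s*kg/L


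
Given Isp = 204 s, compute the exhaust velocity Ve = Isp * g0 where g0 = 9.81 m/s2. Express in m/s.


Ve = Isp * g0 = 204 * 9.81 = 2001.2 m/s

2001.2 m/s


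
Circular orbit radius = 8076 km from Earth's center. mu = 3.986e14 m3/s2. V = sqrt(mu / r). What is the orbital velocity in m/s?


V = sqrt(3.986e14 / 8076000) = 7025 m/s

7025 m/s


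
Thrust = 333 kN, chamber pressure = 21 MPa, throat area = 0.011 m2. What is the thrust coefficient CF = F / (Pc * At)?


CF = 333000 / (21e6 * 0.011) = 1.44

1.44


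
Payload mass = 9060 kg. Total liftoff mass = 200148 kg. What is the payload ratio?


PR = 9060 / 200148 = 0.0453

0.0453


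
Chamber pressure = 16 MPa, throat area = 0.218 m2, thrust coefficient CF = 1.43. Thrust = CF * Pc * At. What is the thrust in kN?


F = 1.43 * 16e6 * 0.218 = 4.9878e+06 N = 4987.8 kN

4987.8 kN


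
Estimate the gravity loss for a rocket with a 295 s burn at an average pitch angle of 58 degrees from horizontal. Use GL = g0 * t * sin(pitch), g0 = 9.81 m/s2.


GL = 9.81 * 295 * sin(58 deg) = 2454 m/s

2454 m/s


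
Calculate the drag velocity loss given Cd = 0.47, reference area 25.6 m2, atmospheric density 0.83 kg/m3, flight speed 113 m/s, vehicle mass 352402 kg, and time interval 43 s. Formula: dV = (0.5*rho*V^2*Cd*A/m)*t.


D = 0.5 * 0.83 * 113^2 * 0.47 * 25.6 = 63759.19 N
a = 63759.19 / 352402 = 0.1809 m/s2
dV = 0.1809 * 43 = 7.8 m/s

7.8 m/s


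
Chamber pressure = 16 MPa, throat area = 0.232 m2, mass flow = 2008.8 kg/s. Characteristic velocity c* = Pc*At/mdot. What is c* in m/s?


c* = 16e6 * 0.232 / 2008.8 = 1848 m/s

1848 m/s


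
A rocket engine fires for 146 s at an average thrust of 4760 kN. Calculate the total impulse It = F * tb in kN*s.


It = 4760 * 146 = 694960 kN*s

694960 kN*s


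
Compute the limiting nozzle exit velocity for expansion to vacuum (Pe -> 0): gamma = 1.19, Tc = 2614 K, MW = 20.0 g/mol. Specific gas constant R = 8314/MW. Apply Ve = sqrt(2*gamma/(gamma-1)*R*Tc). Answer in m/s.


R = 8314 / 20.0 = 415.7 J/(kg.K)
Ve = sqrt(2 * 1.19 / (1.19 - 1) * 415.7 * 2614) = 3689 m/s

3689 m/s


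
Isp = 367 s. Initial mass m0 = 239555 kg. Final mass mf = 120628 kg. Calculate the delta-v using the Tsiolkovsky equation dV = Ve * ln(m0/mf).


Ve = 367 * 9.81 = 3600.27 m/s
dV = 3600.27 * ln(239555/120628) = 2470 m/s

2470 m/s


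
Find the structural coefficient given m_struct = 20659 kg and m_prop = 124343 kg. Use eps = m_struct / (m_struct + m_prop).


eps = 20659 / (20659 + 124343) = 0.1425

0.1425


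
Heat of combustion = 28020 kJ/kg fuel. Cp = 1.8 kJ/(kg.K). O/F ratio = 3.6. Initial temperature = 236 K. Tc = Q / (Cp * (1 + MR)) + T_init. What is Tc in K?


Tc = 28020 / (1.8 * (1 + 3.6)) + 236 = 3620 K

3620 K


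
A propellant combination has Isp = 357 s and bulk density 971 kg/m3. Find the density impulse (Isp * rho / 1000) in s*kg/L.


rho*Isp = 357 * 971 / 1000 = 347 s*kg/L

347 s*kg/L


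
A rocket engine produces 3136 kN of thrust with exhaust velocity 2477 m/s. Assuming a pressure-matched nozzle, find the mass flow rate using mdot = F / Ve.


mdot = F / Ve = 3136000 / 2477 = 1266.0 kg/s

1266.0 kg/s


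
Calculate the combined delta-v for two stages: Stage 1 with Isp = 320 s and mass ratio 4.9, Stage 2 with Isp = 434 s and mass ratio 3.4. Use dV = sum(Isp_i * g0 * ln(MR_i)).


dV1 = 320 * 9.81 * ln(4.9) = 4988.9 m/s
dV2 = 434 * 9.81 * ln(3.4) = 5210.3 m/s
Total dV = 4988.9 + 5210.3 = 10199.2 m/s ~ 10199 m/s

10199 m/s


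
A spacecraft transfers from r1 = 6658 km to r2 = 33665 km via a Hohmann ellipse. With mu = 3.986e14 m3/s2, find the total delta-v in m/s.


V1 = sqrt(mu/r1) = 7737.43 m/s
dV1 = V1*(sqrt(2*r2/(r1+r2)) - 1) = 2260.83 m/s
V2 = sqrt(mu/r2) = 3440.96 m/s
dV2 = V2*(1 - sqrt(2*r1/(r1+r2))) = 1463.58 m/s
Total dV = 3724 m/s

3724 m/s


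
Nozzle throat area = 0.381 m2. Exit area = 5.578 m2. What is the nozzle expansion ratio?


AR = 5.578 / 0.381 = 14.6

14.6


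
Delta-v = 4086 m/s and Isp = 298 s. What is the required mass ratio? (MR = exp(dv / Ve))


Ve = 298 * 9.81 = 2923.38 m/s
MR = exp(4086 / 2923.38) = 4.046

4.046


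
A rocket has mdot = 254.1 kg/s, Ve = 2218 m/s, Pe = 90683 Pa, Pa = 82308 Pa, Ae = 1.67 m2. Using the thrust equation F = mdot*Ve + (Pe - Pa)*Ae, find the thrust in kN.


F = 254.1 * 2218 + (90683 - 82308) * 1.67 = 577580.0 N = 577.6 kN

577.6 kN


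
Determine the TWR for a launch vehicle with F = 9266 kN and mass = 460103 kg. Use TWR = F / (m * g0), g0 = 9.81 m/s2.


TWR = 9266000 / (460103 * 9.81) = 2.05

2.05


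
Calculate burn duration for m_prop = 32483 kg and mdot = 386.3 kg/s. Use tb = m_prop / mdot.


tb = 32483 / 386.3 = 84.1 s

84.1 s


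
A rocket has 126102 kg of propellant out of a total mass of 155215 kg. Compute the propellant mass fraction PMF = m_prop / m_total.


PMF = 126102 / 155215 = 0.812

0.812


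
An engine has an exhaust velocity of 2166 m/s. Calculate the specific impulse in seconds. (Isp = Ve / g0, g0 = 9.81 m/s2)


Isp = Ve / g0 = 2166 / 9.81 = 220.8 s

220.8 s


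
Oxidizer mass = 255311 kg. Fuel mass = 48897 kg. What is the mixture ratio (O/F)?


MR = 255311 / 48897 = 5.22

5.22


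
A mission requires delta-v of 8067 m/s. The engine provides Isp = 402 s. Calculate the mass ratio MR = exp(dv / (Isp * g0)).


Ve = 402 * 9.81 = 3943.62 m/s
MR = exp(8067 / 3943.62) = 7.734

7.734


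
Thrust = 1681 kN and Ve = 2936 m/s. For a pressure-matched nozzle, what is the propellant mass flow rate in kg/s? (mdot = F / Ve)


mdot = F / Ve = 1681000 / 2936 = 572.5 kg/s

572.5 kg/s


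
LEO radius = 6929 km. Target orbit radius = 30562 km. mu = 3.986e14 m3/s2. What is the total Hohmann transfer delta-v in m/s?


V1 = sqrt(mu/r1) = 7584.61 m/s
dV1 = V1*(sqrt(2*r2/(r1+r2)) - 1) = 2099.86 m/s
V2 = sqrt(mu/r2) = 3611.42 m/s
dV2 = V2*(1 - sqrt(2*r1/(r1+r2))) = 1415.76 m/s
Total dV = 3516 m/s

3516 m/s


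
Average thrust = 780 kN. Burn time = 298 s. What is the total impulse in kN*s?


It = 780 * 298 = 232440 kN*s

232440 kN*s


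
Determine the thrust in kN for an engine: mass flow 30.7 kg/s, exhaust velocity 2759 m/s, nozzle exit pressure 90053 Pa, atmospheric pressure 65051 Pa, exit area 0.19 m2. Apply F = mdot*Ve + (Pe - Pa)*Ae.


F = 30.7 * 2759 + (90053 - 65051) * 0.19 = 89452.0 N = 89.5 kN

89.5 kN


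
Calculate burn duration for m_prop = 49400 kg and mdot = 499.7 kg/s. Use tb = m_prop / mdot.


tb = 49400 / 499.7 = 98.9 s

98.9 s


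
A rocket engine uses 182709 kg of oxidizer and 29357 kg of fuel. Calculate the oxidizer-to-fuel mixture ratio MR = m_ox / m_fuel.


MR = 182709 / 29357 = 6.22

6.22


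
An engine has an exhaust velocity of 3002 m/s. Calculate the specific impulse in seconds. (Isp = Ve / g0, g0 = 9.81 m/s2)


Isp = Ve / g0 = 3002 / 9.81 = 306.0 s

306.0 s


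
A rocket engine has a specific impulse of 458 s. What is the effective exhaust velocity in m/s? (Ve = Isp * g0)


Ve = Isp * g0 = 458 * 9.81 = 4493.0 m/s

4493.0 m/s


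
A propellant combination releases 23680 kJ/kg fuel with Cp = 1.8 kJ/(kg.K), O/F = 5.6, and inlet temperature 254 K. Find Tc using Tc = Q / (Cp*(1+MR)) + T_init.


Tc = 23680 / (1.8 * (1 + 5.6)) + 254 = 2247 K

2247 K


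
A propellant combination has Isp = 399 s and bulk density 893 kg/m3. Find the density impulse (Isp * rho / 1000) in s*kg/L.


rho*Isp = 399 * 893 / 1000 = 356 s*kg/L

356 s*kg/L


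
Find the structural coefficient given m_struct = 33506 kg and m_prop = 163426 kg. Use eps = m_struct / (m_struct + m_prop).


eps = 33506 / (33506 + 163426) = 0.1701

0.1701


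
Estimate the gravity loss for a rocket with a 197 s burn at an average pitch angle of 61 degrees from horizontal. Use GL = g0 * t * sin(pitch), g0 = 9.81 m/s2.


GL = 9.81 * 197 * sin(61 deg) = 1690 m/s

1690 m/s


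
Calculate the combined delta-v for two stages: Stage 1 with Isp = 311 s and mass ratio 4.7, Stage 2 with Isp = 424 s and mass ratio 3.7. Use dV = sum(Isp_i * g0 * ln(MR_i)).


dV1 = 311 * 9.81 * ln(4.7) = 4721.5 m/s
dV2 = 424 * 9.81 * ln(3.7) = 5441.9 m/s
Total dV = 4721.5 + 5441.9 = 10163.4 m/s ~ 10163 m/s

10163 m/s


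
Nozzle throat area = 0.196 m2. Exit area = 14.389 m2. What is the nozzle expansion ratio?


AR = 14.389 / 0.196 = 73.4

73.4


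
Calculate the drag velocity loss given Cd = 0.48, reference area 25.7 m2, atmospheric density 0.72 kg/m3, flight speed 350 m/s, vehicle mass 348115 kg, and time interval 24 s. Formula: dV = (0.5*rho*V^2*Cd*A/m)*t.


D = 0.5 * 0.72 * 350^2 * 0.48 * 25.7 = 544017.6 N
a = 544017.6 / 348115 = 1.5628 m/s2
dV = 1.5628 * 24 = 37.5 m/s

37.5 m/s


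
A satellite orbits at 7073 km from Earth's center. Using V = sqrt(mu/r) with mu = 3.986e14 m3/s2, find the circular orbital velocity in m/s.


V = sqrt(3.986e14 / 7073000) = 7507 m/s

7507 m/s


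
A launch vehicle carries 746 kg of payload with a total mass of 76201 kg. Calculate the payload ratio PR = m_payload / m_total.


PR = 746 / 76201 = 0.0098

0.0098


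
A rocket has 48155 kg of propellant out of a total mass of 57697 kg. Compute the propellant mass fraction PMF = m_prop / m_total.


PMF = 48155 / 57697 = 0.835

0.835


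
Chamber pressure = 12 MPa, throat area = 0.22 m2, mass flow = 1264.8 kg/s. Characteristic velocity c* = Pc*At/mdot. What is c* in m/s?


c* = 12e6 * 0.22 / 1264.8 = 2087 m/s

2087 m/s


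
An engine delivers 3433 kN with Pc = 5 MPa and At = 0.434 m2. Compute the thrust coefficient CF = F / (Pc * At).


CF = 3433000 / (5e6 * 0.434) = 1.58

1.58


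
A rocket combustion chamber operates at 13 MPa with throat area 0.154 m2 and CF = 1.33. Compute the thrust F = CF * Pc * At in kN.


F = 1.33 * 13e6 * 0.154 = 2.6627e+06 N = 2662.7 kN

2662.7 kN


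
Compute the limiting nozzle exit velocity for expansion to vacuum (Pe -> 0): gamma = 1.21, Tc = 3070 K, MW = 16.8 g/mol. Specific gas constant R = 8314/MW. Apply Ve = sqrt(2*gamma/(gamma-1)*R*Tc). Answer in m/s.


R = 8314 / 16.8 = 494.88 J/(kg.K)
Ve = sqrt(2 * 1.21 / (1.21 - 1) * 494.88 * 3070) = 4184 m/s

4184 m/s


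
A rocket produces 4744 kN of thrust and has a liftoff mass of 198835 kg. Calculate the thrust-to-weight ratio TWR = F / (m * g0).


TWR = 4744000 / (198835 * 9.81) = 2.43

2.43


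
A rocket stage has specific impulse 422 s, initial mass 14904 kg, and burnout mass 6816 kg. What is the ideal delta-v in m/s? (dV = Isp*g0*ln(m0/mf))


Ve = 422 * 9.81 = 4139.82 m/s
dV = 4139.82 * ln(14904/6816) = 3239 m/s

3239 m/s


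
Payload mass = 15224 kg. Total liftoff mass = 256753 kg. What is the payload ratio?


PR = 15224 / 256753 = 0.0593

0.0593


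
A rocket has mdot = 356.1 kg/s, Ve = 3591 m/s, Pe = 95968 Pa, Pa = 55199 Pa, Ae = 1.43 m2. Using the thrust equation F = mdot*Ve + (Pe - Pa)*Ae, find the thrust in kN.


F = 356.1 * 3591 + (95968 - 55199) * 1.43 = 1.3371e+06 N = 1337.1 kN

1337.1 kN


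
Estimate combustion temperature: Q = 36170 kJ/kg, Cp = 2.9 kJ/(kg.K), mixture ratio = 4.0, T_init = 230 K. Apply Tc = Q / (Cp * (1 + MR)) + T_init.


Tc = 36170 / (2.9 * (1 + 4.0)) + 230 = 2724 K

2724 K


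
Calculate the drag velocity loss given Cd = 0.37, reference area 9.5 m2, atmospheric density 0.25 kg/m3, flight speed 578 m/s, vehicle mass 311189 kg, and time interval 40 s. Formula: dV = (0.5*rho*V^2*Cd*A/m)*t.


D = 0.5 * 0.25 * 578^2 * 0.37 * 9.5 = 146788.16 N
a = 146788.16 / 311189 = 0.4717 m/s2
dV = 0.4717 * 40 = 18.9 m/s

18.9 m/s


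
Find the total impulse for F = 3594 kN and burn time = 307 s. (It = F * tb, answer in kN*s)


It = 3594 * 307 = 1103358 kN*s

1103358 kN*s


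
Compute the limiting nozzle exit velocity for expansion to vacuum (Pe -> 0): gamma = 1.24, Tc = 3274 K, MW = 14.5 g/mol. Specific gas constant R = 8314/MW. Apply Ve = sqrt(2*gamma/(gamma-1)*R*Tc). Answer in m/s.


R = 8314 / 14.5 = 573.38 J/(kg.K)
Ve = sqrt(2 * 1.24 / (1.24 - 1) * 573.38 * 3274) = 4404 m/s

4404 m/s


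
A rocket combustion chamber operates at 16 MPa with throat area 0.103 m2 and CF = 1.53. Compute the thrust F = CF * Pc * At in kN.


F = 1.53 * 16e6 * 0.103 = 2.5214e+06 N = 2521.4 kN

2521.4 kN


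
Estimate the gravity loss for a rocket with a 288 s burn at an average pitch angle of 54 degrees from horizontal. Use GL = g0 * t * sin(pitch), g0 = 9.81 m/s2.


GL = 9.81 * 288 * sin(54 deg) = 2286 m/s

2286 m/s


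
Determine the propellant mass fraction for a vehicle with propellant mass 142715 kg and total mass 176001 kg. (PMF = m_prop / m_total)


PMF = 142715 / 176001 = 0.811

0.811


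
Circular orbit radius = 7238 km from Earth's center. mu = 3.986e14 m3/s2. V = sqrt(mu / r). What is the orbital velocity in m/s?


V = sqrt(3.986e14 / 7238000) = 7421 m/s

7421 m/s


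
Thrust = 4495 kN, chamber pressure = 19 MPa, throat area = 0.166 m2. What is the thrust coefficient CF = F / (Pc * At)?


CF = 4495000 / (19e6 * 0.166) = 1.43

1.43


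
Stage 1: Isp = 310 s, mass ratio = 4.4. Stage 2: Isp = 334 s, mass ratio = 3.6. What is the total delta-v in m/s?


dV1 = 310 * 9.81 * ln(4.4) = 4505.7 m/s
dV2 = 334 * 9.81 * ln(3.6) = 4197.0 m/s
Total dV = 4505.7 + 4197.0 = 8702.7 m/s ~ 8703 m/s

8703 m/s


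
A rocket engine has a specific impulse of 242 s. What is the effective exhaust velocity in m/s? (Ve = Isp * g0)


Ve = Isp * g0 = 242 * 9.81 = 2374.0 m/s

2374.0 m/s


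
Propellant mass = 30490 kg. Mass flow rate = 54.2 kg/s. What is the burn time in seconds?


tb = 30490 / 54.2 = 562.5 s

562.5 s


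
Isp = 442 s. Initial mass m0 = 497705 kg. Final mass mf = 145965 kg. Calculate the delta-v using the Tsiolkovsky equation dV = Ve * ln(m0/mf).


Ve = 442 * 9.81 = 4336.02 m/s
dV = 4336.02 * ln(497705/145965) = 5319 m/s

5319 m/s


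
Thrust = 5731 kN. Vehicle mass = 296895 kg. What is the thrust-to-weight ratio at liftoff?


TWR = 5731000 / (296895 * 9.81) = 1.97

1.97


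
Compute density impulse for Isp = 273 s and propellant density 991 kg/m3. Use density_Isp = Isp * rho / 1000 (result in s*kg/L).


rho*Isp = 273 * 991 / 1000 = 271 s*kg/L

271 s*kg/L


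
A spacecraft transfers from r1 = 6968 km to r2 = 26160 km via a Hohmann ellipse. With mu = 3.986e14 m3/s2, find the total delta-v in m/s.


V1 = sqrt(mu/r1) = 7563.36 m/s
dV1 = V1*(sqrt(2*r2/(r1+r2)) - 1) = 1941.62 m/s
V2 = sqrt(mu/r2) = 3903.46 m/s
dV2 = V2*(1 - sqrt(2*r1/(r1+r2))) = 1371.71 m/s
Total dV = 3313 m/s

3313 m/s


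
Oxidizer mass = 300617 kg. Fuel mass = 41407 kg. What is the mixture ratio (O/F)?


MR = 300617 / 41407 = 7.26

7.26


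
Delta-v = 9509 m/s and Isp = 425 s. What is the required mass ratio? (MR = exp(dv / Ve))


Ve = 425 * 9.81 = 4169.25 m/s
MR = exp(9509 / 4169.25) = 9.784

9.784


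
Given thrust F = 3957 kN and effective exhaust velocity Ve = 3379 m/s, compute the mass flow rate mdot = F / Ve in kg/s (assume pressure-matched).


mdot = F / Ve = 3957000 / 3379 = 1171.1 kg/s

1171.1 kg/s


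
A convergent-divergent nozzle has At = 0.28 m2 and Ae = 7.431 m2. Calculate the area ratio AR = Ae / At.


AR = 7.431 / 0.28 = 26.5

26.5


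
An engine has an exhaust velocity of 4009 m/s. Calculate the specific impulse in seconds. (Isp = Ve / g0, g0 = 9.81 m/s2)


Isp = Ve / g0 = 4009 / 9.81 = 408.7 s

408.7 s


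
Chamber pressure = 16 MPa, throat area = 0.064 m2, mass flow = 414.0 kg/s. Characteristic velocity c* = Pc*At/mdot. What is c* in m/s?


c* = 16e6 * 0.064 / 414.0 = 2473 m/s

2473 m/s


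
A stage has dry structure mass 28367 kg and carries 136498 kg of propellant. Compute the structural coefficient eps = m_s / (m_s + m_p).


eps = 28367 / (28367 + 136498) = 0.1721

0.1721


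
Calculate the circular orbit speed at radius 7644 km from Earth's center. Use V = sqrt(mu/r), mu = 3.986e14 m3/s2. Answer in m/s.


V = sqrt(3.986e14 / 7644000) = 7221 m/s

7221 m/s


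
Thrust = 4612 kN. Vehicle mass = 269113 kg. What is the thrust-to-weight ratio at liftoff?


TWR = 4612000 / (269113 * 9.81) = 1.75

1.75


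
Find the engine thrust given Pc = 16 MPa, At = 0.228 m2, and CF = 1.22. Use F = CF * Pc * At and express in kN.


F = 1.22 * 16e6 * 0.228 = 4.4506e+06 N = 4450.6 kN

4450.6 kN


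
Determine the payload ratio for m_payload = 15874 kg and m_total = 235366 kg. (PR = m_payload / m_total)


PR = 15874 / 235366 = 0.0674

0.0674


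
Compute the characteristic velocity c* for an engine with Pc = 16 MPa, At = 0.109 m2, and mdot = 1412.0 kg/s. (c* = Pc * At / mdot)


c* = 16e6 * 0.109 / 1412.0 = 1235 m/s

1235 m/s


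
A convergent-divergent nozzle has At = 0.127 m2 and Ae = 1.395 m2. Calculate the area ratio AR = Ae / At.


AR = 1.395 / 0.127 = 11.0

11.0


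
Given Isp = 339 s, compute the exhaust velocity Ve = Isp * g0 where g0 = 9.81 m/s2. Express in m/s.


Ve = Isp * g0 = 339 * 9.81 = 3325.6 m/s

3325.6 m/s


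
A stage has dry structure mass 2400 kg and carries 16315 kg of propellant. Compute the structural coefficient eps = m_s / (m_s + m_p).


eps = 2400 / (2400 + 16315) = 0.1282

0.1282


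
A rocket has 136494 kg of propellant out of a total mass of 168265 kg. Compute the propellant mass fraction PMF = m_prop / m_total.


PMF = 136494 / 168265 = 0.811

0.811


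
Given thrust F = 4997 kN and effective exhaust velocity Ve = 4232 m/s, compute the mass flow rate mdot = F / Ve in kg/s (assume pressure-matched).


mdot = F / Ve = 4997000 / 4232 = 1180.8 kg/s

1180.8 kg/s


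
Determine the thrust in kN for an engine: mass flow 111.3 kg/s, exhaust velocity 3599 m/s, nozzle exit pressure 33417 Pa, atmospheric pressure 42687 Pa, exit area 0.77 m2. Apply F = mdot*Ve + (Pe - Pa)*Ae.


F = 111.3 * 3599 + (33417 - 42687) * 0.77 = 393431.0 N = 393.4 kN

393.4 kN


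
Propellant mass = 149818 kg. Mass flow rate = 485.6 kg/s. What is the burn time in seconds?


tb = 149818 / 485.6 = 308.5 s

308.5 s


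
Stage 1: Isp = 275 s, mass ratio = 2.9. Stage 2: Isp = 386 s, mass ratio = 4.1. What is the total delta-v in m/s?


dV1 = 275 * 9.81 * ln(2.9) = 2872.3 m/s
dV2 = 386 * 9.81 * ln(4.1) = 5342.9 m/s
Total dV = 2872.3 + 5342.9 = 8215.2 m/s ~ 8215 m/s

8215 m/s


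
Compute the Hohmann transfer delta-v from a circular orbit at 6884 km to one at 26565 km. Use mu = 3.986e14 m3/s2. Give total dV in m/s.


V1 = sqrt(mu/r1) = 7609.36 m/s
dV1 = V1*(sqrt(2*r2/(r1+r2)) - 1) = 1980.81 m/s
V2 = sqrt(mu/r2) = 3873.59 m/s
dV2 = V2*(1 - sqrt(2*r1/(r1+r2))) = 1388.41 m/s
Total dV = 3369 m/s

3369 m/s


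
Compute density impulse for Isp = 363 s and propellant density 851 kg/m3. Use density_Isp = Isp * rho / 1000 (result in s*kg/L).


rho*Isp = 363 * 851 / 1000 = 309 s*kg/L

309 s*kg/L


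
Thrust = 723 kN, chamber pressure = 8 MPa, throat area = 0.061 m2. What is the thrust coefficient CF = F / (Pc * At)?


CF = 723000 / (8e6 * 0.061) = 1.48

1.48


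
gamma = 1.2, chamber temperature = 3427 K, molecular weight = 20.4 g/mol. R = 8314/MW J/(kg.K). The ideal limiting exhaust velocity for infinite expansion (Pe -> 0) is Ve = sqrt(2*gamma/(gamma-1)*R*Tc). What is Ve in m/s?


R = 8314 / 20.4 = 407.55 J/(kg.K)
Ve = sqrt(2 * 1.2 / (1.2 - 1) * 407.55 * 3427) = 4094 m/s

4094 m/s


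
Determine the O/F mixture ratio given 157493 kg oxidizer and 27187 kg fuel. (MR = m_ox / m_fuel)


MR = 157493 / 27187 = 5.79

5.79


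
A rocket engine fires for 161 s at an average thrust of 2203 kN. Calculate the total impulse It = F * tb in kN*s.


It = 2203 * 161 = 354683 kN*s

354683 kN*s


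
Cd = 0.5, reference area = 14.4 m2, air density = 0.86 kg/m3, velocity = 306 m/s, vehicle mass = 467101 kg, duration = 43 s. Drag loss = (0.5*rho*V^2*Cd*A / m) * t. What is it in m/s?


D = 0.5 * 0.86 * 306^2 * 0.5 * 14.4 = 289897.06 N
a = 289897.06 / 467101 = 0.6206 m/s2
dV = 0.6206 * 43 = 26.7 m/s

26.7 m/s


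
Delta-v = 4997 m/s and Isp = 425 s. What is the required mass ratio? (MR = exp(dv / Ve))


Ve = 425 * 9.81 = 4169.25 m/s
MR = exp(4997 / 4169.25) = 3.315

3.315


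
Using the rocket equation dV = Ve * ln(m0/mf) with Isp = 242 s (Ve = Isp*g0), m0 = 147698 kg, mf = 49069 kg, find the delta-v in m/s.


Ve = 242 * 9.81 = 2374.02 m/s
dV = 2374.02 * ln(147698/49069) = 2616 m/s

2616 m/s


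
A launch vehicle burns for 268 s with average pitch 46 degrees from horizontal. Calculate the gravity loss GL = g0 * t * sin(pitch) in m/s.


GL = 9.81 * 268 * sin(46 deg) = 1891 m/s

1891 m/s


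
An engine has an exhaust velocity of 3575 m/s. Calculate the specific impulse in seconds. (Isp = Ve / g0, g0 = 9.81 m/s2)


Isp = Ve / g0 = 3575 / 9.81 = 364.4 s

364.4 s


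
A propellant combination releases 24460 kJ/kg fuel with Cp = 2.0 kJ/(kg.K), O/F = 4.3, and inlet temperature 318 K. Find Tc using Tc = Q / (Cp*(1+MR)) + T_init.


Tc = 24460 / (2.0 * (1 + 4.3)) + 318 = 2626 K

2626 K


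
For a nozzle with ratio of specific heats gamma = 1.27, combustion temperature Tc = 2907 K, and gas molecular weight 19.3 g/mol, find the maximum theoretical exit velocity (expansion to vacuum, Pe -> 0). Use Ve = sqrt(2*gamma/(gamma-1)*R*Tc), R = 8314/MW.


R = 8314 / 19.3 = 430.78 J/(kg.K)
Ve = sqrt(2 * 1.27 / (1.27 - 1) * 430.78 * 2907) = 3432 m/s

3432 m/s


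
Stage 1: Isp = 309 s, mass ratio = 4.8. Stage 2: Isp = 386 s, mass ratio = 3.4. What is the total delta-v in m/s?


dV1 = 309 * 9.81 * ln(4.8) = 4754.9 m/s
dV2 = 386 * 9.81 * ln(3.4) = 4634.0 m/s
Total dV = 4754.9 + 4634.0 = 9388.9 m/s ~ 9389 m/s

9389 m/s


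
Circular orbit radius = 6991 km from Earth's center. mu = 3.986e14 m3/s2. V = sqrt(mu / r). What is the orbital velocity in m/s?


V = sqrt(3.986e14 / 6991000) = 7551 m/s

7551 m/s
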